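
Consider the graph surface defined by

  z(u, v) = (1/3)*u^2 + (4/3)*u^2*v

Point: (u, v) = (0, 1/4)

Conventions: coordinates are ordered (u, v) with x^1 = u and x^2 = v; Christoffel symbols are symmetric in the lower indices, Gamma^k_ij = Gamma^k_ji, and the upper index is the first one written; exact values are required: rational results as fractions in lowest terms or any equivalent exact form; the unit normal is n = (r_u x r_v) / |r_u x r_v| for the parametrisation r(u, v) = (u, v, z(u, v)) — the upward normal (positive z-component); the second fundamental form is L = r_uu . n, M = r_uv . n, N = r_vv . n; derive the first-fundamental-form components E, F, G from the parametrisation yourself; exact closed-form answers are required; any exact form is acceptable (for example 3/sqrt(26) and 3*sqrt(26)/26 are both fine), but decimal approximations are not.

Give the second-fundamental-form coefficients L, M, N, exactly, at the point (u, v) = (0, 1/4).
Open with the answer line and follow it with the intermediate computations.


Answer: L = 4/3, M = 0, N = 0

z_u = 0, z_v = 0, z_uu = 4/3, z_uv = 0, z_vv = 0
E = 1, F = 0, G = 1; answer radicand W^2 = 1
unnormalised second-form numerators: l = 4/3, m = 0, n = 0; L = l/sqrt(1), and similarly M = m/sqrt(W^2), N = n/sqrt(W^2)


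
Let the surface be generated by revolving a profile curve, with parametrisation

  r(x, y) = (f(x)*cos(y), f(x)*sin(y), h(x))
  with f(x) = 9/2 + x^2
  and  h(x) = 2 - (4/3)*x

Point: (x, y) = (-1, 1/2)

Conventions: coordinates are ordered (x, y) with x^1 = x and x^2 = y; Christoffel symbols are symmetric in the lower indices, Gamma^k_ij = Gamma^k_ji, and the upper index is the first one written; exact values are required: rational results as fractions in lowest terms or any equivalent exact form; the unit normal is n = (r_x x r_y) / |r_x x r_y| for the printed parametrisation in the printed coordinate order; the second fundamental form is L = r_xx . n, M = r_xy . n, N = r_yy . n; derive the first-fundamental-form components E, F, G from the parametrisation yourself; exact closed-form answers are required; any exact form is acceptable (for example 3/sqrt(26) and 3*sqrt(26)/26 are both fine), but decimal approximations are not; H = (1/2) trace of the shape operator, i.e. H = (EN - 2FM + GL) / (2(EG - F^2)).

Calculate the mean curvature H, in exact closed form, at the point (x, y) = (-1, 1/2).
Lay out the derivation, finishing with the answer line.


f = 11/2, f' = -2, f'' = 2, h' = -4/3, h'' = 0
E = 52/9, F = 0, G = 121/4; answer radicand W^2 = 52/9
unnormalised second-form numerators: l = 8/3, m = 0, n = -22/3; L = l/sqrt(52/9), and similarly M = m/sqrt(W^2), N = n/sqrt(W^2)
H = (E*n - 2*F*m + G*l) / (2*(EG - F^2)*sqrt(W^2)); E*n - 2*F*m + G*l = 1034/27, EG - F^2 = 1573/9, so H = (47/429)/sqrt(52/9)

Answer: H = 47*sqrt(13)/3718


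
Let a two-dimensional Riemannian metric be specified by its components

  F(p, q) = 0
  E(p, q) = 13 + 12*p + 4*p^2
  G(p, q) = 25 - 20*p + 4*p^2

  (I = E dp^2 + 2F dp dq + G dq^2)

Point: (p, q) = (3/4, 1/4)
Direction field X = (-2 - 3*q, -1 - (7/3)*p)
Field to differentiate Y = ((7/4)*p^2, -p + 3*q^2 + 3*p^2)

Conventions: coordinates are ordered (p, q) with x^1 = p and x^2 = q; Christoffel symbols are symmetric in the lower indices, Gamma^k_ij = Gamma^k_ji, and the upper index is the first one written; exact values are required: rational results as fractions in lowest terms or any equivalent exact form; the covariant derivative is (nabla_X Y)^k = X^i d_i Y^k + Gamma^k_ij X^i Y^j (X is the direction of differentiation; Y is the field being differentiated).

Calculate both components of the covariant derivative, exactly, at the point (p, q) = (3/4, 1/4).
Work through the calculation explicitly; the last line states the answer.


E = 97/4, F = 0, G = 49/4 at the point
E_p = 18, E_q = 0, F_p = 0, F_q = 0, G_p = -14, G_q = 0
EG - F^2 = 4753/16;  g^inv = (16/4753) * [[49/4, 0], [0, 97/4]]
first-kind symbols [ij,l] = (1/2)(d_i g_jl + d_j g_il - d_l g_ij): [pp,p] = E_p/2 = 9, [pp,q] = F_p - E_q/2 = 0, [pq,p] = E_q/2 = 0, [pq,q] = G_p/2 = -7, [qq,p] = F_q - G_p/2 = 7, [qq,q] = G_q/2 = 0
Gamma^p_ij = (G*[ij,p] - F*[ij,q])/(EG - F^2), Gamma^q_ij = (E*[ij,q] - F*[ij,p])/(EG - F^2)
Gamma_ppp = 36/97, Gamma_ppq = 0, Gamma_pqq = 28/97, Gamma_qpp = 0, Gamma_qpq = -4/7, Gamma_qqq = 0
X = (-11/4, -11/4), Y = (63/64, 9/8) at the point

Answer: (nabla_X Y)^p = -56595/6208, (nabla_X Y)^q = -4675/448


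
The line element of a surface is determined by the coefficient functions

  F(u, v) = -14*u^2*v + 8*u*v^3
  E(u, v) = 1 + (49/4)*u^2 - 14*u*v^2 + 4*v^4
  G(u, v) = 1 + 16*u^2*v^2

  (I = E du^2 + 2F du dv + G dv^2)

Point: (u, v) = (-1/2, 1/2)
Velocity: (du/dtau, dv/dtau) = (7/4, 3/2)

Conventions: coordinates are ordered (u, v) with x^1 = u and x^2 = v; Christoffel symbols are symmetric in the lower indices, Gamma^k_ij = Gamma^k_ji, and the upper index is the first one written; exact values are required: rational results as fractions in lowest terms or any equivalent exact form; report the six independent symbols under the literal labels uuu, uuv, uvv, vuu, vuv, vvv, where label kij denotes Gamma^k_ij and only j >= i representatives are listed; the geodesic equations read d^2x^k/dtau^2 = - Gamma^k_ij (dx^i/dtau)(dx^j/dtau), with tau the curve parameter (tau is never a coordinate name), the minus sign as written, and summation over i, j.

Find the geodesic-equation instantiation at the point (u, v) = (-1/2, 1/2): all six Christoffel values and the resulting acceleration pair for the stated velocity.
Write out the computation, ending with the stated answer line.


E = 97/16, F = -9/4, G = 2 at the point
E_u = -63/4, E_v = 9, F_u = 8, F_v = -13/2, G_u = -4, G_v = 4
EG - F^2 = 113/16;  g^inv = (16/113) * [[2, 9/4], [9/4, 97/16]]
first-kind symbols [ij,l] = (1/2)(d_i g_jl + d_j g_il - d_l g_ij): [uu,u] = E_u/2 = -63/8, [uu,v] = F_u - E_v/2 = 7/2, [uv,u] = E_v/2 = 9/2, [uv,v] = G_u/2 = -2, [vv,u] = F_v - G_u/2 = -9/2, [vv,v] = G_v/2 = 2
Gamma^u_ij = (G*[ij,u] - F*[ij,v])/(EG - F^2), Gamma^v_ij = (E*[ij,v] - F*[ij,u])/(EG - F^2)
Gamma_uuu = -126/113, Gamma_uuv = 72/113, Gamma_uvv = -72/113, Gamma_vuu = 56/113, Gamma_vuv = -32/113, Gamma_vvv = 32/113
d^2u/dtau^2 = -(Gamma_uuu*(7/4)^2 + 2*Gamma_uuv*(7/4)*(3/2) + Gamma_uvv*(3/2)^2) = 1359/904
d^2v/dtau^2 = -(Gamma_vuu*(7/4)^2 + 2*Gamma_vuv*(7/4)*(3/2) + Gamma_vvv*(3/2)^2) = -151/226

Answer: Gamma_uuu = -126/113, Gamma_uuv = 72/113, Gamma_uvv = -72/113, Gamma_vuu = 56/113, Gamma_vuv = -32/113, Gamma_vvv = 32/113; accelerations (d^2u/dtau^2, d^2v/dtau^2) = (1359/904, -151/226)


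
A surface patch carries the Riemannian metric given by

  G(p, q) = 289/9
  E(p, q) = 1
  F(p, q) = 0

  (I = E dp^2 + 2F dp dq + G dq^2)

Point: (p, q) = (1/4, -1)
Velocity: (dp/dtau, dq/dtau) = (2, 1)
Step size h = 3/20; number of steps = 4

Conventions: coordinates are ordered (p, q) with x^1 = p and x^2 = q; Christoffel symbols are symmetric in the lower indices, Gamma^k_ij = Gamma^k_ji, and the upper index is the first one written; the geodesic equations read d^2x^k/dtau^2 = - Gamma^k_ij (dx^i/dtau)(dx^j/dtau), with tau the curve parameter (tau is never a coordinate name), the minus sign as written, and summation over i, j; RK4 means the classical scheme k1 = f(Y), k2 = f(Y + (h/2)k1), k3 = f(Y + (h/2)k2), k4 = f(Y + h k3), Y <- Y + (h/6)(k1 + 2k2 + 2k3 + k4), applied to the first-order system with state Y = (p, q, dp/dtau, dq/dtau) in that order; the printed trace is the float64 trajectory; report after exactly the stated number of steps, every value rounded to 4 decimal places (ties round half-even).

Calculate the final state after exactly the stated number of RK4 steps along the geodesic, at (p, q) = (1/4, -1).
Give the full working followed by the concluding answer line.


f(Y) = (dp/dtau, dq/dtau, -Gamma^p_ij Y'^i Y'^j, -Gamma^q_ij Y'^i Y'^j) with the Gammas evaluated at the stage position; h = 0.150000; intermediate values shown to 6 dp
step 0: p = 0.2500, q = -1.0000, dp/dtau = 2.0000, dq/dtau = 1.0000
step 1:
  k1: at (p, q) = (0.250000, -1.000000), (dp/dtau, dq/dtau) = (2.000000, 1.000000); Gamma_ppp = 0.000000, Gamma_ppq = 0.000000, Gamma_pqq = 0.000000, Gamma_qpp = 0.000000, Gamma_qpq = 0.000000, Gamma_qqq = 0.000000; k1 = (2.000000, 1.000000, 0.000000, 0.000000)
  k2: at (p, q) = (0.400000, -0.925000), (dp/dtau, dq/dtau) = (2.000000, 1.000000); Gamma_ppp = 0.000000, Gamma_ppq = 0.000000, Gamma_pqq = 0.000000, Gamma_qpp = 0.000000, Gamma_qpq = 0.000000, Gamma_qqq = 0.000000; k2 = (2.000000, 1.000000, 0.000000, 0.000000)
  k3: at (p, q) = (0.400000, -0.925000), (dp/dtau, dq/dtau) = (2.000000, 1.000000); Gamma_ppp = 0.000000, Gamma_ppq = 0.000000, Gamma_pqq = 0.000000, Gamma_qpp = 0.000000, Gamma_qpq = 0.000000, Gamma_qqq = 0.000000; k3 = (2.000000, 1.000000, 0.000000, 0.000000)
  k4: at (p, q) = (0.550000, -0.850000), (dp/dtau, dq/dtau) = (2.000000, 1.000000); Gamma_ppp = 0.000000, Gamma_ppq = 0.000000, Gamma_pqq = 0.000000, Gamma_qpp = 0.000000, Gamma_qpq = 0.000000, Gamma_qqq = 0.000000; k4 = (2.000000, 1.000000, 0.000000, 0.000000)
  Y <- Y + (h/6)(k1 + 2k2 + 2k3 + k4): p = 0.5500, q = -0.8500, dp/dtau = 2.0000, dq/dtau = 1.0000
step 2:
  k1: at (p, q) = (0.550000, -0.850000), (dp/dtau, dq/dtau) = (2.000000, 1.000000); Gamma_ppp = 0.000000, Gamma_ppq = 0.000000, Gamma_pqq = 0.000000, Gamma_qpp = 0.000000, Gamma_qpq = 0.000000, Gamma_qqq = 0.000000; k1 = (2.000000, 1.000000, 0.000000, 0.000000)
  k2: at (p, q) = (0.700000, -0.775000), (dp/dtau, dq/dtau) = (2.000000, 1.000000); Gamma_ppp = 0.000000, Gamma_ppq = 0.000000, Gamma_pqq = 0.000000, Gamma_qpp = 0.000000, Gamma_qpq = 0.000000, Gamma_qqq = 0.000000; k2 = (2.000000, 1.000000, 0.000000, 0.000000)
  k3: at (p, q) = (0.700000, -0.775000), (dp/dtau, dq/dtau) = (2.000000, 1.000000); Gamma_ppp = 0.000000, Gamma_ppq = 0.000000, Gamma_pqq = 0.000000, Gamma_qpp = 0.000000, Gamma_qpq = 0.000000, Gamma_qqq = 0.000000; k3 = (2.000000, 1.000000, 0.000000, 0.000000)
  k4: at (p, q) = (0.850000, -0.700000), (dp/dtau, dq/dtau) = (2.000000, 1.000000); Gamma_ppp = 0.000000, Gamma_ppq = 0.000000, Gamma_pqq = 0.000000, Gamma_qpp = 0.000000, Gamma_qpq = 0.000000, Gamma_qqq = 0.000000; k4 = (2.000000, 1.000000, 0.000000, 0.000000)
  Y <- Y + (h/6)(k1 + 2k2 + 2k3 + k4): p = 0.8500, q = -0.7000, dp/dtau = 2.0000, dq/dtau = 1.0000
step 3:
  k1: at (p, q) = (0.850000, -0.700000), (dp/dtau, dq/dtau) = (2.000000, 1.000000); Gamma_ppp = 0.000000, Gamma_ppq = 0.000000, Gamma_pqq = 0.000000, Gamma_qpp = 0.000000, Gamma_qpq = 0.000000, Gamma_qqq = 0.000000; k1 = (2.000000, 1.000000, 0.000000, 0.000000)
  k2: at (p, q) = (1.000000, -0.625000), (dp/dtau, dq/dtau) = (2.000000, 1.000000); Gamma_ppp = 0.000000, Gamma_ppq = 0.000000, Gamma_pqq = 0.000000, Gamma_qpp = 0.000000, Gamma_qpq = 0.000000, Gamma_qqq = 0.000000; k2 = (2.000000, 1.000000, 0.000000, 0.000000)
  k3: at (p, q) = (1.000000, -0.625000), (dp/dtau, dq/dtau) = (2.000000, 1.000000); Gamma_ppp = 0.000000, Gamma_ppq = 0.000000, Gamma_pqq = 0.000000, Gamma_qpp = 0.000000, Gamma_qpq = 0.000000, Gamma_qqq = 0.000000; k3 = (2.000000, 1.000000, 0.000000, 0.000000)
  k4: at (p, q) = (1.150000, -0.550000), (dp/dtau, dq/dtau) = (2.000000, 1.000000); Gamma_ppp = 0.000000, Gamma_ppq = 0.000000, Gamma_pqq = 0.000000, Gamma_qpp = 0.000000, Gamma_qpq = 0.000000, Gamma_qqq = 0.000000; k4 = (2.000000, 1.000000, 0.000000, 0.000000)
  Y <- Y + (h/6)(k1 + 2k2 + 2k3 + k4): p = 1.1500, q = -0.5500, dp/dtau = 2.0000, dq/dtau = 1.0000
step 4:
  k1: at (p, q) = (1.150000, -0.550000), (dp/dtau, dq/dtau) = (2.000000, 1.000000); Gamma_ppp = 0.000000, Gamma_ppq = 0.000000, Gamma_pqq = 0.000000, Gamma_qpp = 0.000000, Gamma_qpq = 0.000000, Gamma_qqq = 0.000000; k1 = (2.000000, 1.000000, 0.000000, 0.000000)
  k2: at (p, q) = (1.300000, -0.475000), (dp/dtau, dq/dtau) = (2.000000, 1.000000); Gamma_ppp = 0.000000, Gamma_ppq = 0.000000, Gamma_pqq = 0.000000, Gamma_qpp = 0.000000, Gamma_qpq = 0.000000, Gamma_qqq = 0.000000; k2 = (2.000000, 1.000000, 0.000000, 0.000000)
  k3: at (p, q) = (1.300000, -0.475000), (dp/dtau, dq/dtau) = (2.000000, 1.000000); Gamma_ppp = 0.000000, Gamma_ppq = 0.000000, Gamma_pqq = 0.000000, Gamma_qpp = 0.000000, Gamma_qpq = 0.000000, Gamma_qqq = 0.000000; k3 = (2.000000, 1.000000, 0.000000, 0.000000)
  k4: at (p, q) = (1.450000, -0.400000), (dp/dtau, dq/dtau) = (2.000000, 1.000000); Gamma_ppp = 0.000000, Gamma_ppq = 0.000000, Gamma_pqq = 0.000000, Gamma_qpp = 0.000000, Gamma_qpq = 0.000000, Gamma_qqq = 0.000000; k4 = (2.000000, 1.000000, 0.000000, 0.000000)
  Y <- Y + (h/6)(k1 + 2k2 + 2k3 + k4): p = 1.4500, q = -0.4000, dp/dtau = 2.0000, dq/dtau = 1.0000

Answer: p = 1.4500, q = -0.4000, dp/dtau = 2.0000, dq/dtau = 1.0000


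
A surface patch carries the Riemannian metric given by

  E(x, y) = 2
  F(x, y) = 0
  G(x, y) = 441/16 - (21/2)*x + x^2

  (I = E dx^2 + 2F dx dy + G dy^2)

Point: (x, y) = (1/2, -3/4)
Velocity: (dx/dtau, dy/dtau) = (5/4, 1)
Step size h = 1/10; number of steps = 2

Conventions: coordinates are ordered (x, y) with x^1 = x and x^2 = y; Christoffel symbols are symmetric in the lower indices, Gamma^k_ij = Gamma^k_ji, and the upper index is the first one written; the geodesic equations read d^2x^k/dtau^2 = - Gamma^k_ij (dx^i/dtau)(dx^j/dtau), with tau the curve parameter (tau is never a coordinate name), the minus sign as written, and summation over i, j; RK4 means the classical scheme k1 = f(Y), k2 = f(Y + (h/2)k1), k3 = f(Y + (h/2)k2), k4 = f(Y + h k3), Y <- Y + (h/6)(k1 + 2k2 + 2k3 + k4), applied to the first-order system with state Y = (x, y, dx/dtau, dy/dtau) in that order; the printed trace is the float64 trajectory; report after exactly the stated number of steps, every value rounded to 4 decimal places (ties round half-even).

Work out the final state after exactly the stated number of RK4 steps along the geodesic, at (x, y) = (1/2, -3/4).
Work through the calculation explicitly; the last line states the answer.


f(Y) = (dx/dtau, dy/dtau, -Gamma^x_ij Y'^i Y'^j, -Gamma^y_ij Y'^i Y'^j) with the Gammas evaluated at the stage position; h = 0.100000; intermediate values shown to 6 dp
step 0: x = 0.5000, y = -0.7500, dx/dtau = 1.2500, dy/dtau = 1.0000
step 1:
  k1: at (x, y) = (0.500000, -0.750000), (dx/dtau, dy/dtau) = (1.250000, 1.000000); Gamma_xxx = 0.000000, Gamma_xxy = 0.000000, Gamma_xyy = 2.375000, Gamma_yxx = 0.000000, Gamma_yxy = -0.210526, Gamma_yyy = 0.000000; k1 = (1.250000, 1.000000, -2.375000, 0.526316)
  k2: at (x, y) = (0.562500, -0.700000), (dx/dtau, dy/dtau) = (1.131250, 1.026316); Gamma_xxx = 0.000000, Gamma_xxy = 0.000000, Gamma_xyy = 2.343750, Gamma_yxx = 0.000000, Gamma_yxy = -0.213333, Gamma_yyy = 0.000000; k2 = (1.131250, 1.026316, -2.468728, 0.495368)
  k3: at (x, y) = (0.556562, -0.698684), (dx/dtau, dy/dtau) = (1.126564, 1.024768); Gamma_xxx = 0.000000, Gamma_xxy = 0.000000, Gamma_xyy = 2.346719, Gamma_yxx = 0.000000, Gamma_yxy = -0.213063, Gamma_yyy = 0.000000; k3 = (1.126564, 1.024768, -2.464407, 0.491949)
  k4: at (x, y) = (0.612656, -0.647523), (dx/dtau, dy/dtau) = (1.003559, 1.049195); Gamma_xxx = 0.000000, Gamma_xxy = 0.000000, Gamma_xyy = 2.318672, Gamma_yxx = 0.000000, Gamma_yxy = -0.215641, Gamma_yyy = 0.000000; k4 = (1.003559, 1.049195, -2.552417, 0.454109)
  Y <- Y + (h/6)(k1 + 2k2 + 2k3 + k4): x = 0.6128, y = -0.6475, dx/dtau = 1.0034, dy/dtau = 1.0493
step 2:
  k1: at (x, y) = (0.612820, -0.647477), (dx/dtau, dy/dtau) = (1.003439, 1.049251); Gamma_xxx = 0.000000, Gamma_xxy = 0.000000, Gamma_xyy = 2.318590, Gamma_yxx = 0.000000, Gamma_yxy = -0.215648, Gamma_yyy = 0.000000; k1 = (1.003439, 1.049251, -2.552600, 0.454094)
  k2: at (x, y) = (0.662992, -0.595015), (dx/dtau, dy/dtau) = (0.875809, 1.071956); Gamma_xxx = 0.000000, Gamma_xxy = 0.000000, Gamma_xyy = 2.293504, Gamma_yxx = 0.000000, Gamma_yxy = -0.218007, Gamma_yyy = 0.000000; k2 = (0.875809, 1.071956, -2.635441, 0.409342)
  k3: at (x, y) = (0.656610, -0.593879), (dx/dtau, dy/dtau) = (0.871666, 1.069718); Gamma_xxx = 0.000000, Gamma_xxy = 0.000000, Gamma_xyy = 2.296695, Gamma_yxx = 0.000000, Gamma_yxy = -0.217704, Gamma_yyy = 0.000000; k3 = (0.871666, 1.069718, -2.628101, 0.405991)
  k4: at (x, y) = (0.699986, -0.540505), (dx/dtau, dy/dtau) = (0.740628, 1.089850); Gamma_xxx = 0.000000, Gamma_xxy = 0.000000, Gamma_xyy = 2.275007, Gamma_yxx = 0.000000, Gamma_yxy = -0.219780, Gamma_yyy = 0.000000; k4 = (0.740628, 1.089850, -2.702192, 0.354801)
  Y <- Y + (h/6)(k1 + 2k2 + 2k3 + k4): x = 0.7001, y = -0.5404, dx/dtau = 0.7404, dy/dtau = 1.0899

Answer: x = 0.7001, y = -0.5404, dx/dtau = 0.7404, dy/dtau = 1.0899


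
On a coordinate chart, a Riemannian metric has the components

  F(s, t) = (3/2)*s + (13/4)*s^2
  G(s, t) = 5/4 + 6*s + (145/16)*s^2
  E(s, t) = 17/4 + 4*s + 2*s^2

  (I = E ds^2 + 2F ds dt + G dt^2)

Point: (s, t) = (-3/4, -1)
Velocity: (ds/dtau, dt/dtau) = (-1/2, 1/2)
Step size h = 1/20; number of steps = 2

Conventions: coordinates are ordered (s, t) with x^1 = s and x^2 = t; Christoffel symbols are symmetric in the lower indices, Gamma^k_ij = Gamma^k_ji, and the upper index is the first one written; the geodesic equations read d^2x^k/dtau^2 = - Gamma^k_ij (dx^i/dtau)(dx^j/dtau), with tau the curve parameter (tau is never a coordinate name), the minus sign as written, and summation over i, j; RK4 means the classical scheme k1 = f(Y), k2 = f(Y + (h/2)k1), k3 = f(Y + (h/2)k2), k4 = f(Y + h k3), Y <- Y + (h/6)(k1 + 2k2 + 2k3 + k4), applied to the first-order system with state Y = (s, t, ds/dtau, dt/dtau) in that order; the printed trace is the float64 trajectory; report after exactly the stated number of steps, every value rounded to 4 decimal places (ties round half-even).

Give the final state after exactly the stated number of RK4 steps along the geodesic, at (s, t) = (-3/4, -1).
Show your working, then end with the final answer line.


f(Y) = (ds/dtau, dt/dtau, -Gamma^s_ij Y'^i Y'^j, -Gamma^t_ij Y'^i Y'^j) with the Gammas evaluated at the stage position; h = 0.050000; intermediate values shown to 6 dp
step 0: s = -0.7500, t = -1.0000, ds/dtau = -0.5000, dt/dtau = 0.5000
step 1:
  k1: at (s, t) = (-0.750000, -1.000000), (ds/dtau, dt/dtau) = (-0.500000, 0.500000); Gamma_sss = 0.846699, Gamma_sst = 0.685623, Gamma_stt = 1.801665, Gamma_tss = -2.148849, Gamma_tst = -2.315882, Gamma_ttt = -0.685623; k1 = (-0.500000, 0.500000, -0.319279, -0.449323)
  k2: at (s, t) = (-0.762500, -0.987500), (ds/dtau, dt/dtau) = (-0.507982, 0.488767); Gamma_sss = 0.867253, Gamma_sst = 0.722378, Gamma_stt = 1.882892, Gamma_tss = -2.110636, Gamma_tst = -2.288546, Gamma_ttt = -0.722378; k2 = (-0.507982, 0.488767, -0.314890, -0.419211)
  k3: at (s, t) = (-0.762700, -0.987781), (ds/dtau, dt/dtau) = (-0.507872, 0.489520); Gamma_sss = 0.867582, Gamma_sst = 0.722971, Gamma_stt = 1.884206, Gamma_tss = -2.110044, Gamma_tst = -2.288123, Gamma_ttt = -0.722971; k3 = (-0.507872, 0.489520, -0.315810, -0.420219)
  k4: at (s, t) = (-0.775394, -0.975524), (ds/dtau, dt/dtau) = (-0.515791, 0.478989); Gamma_sss = 0.888655, Gamma_sst = 0.761036, Gamma_stt = 1.969005, Gamma_tss = -2.073425, Gamma_tst = -2.262060, Gamma_ttt = -0.761036; k4 = (-0.515791, 0.478989, -0.312127, -0.391501)
  Y <- Y + (h/6)(k1 + 2k2 + 2k3 + k4): s = -0.7754, t = -0.9755, ds/dtau = -0.5158, dt/dtau = 0.4790
step 2:
  k1: at (s, t) = (-0.775396, -0.975537), (ds/dtau, dt/dtau) = (-0.515773, 0.479003); Gamma_sss = 0.888658, Gamma_sst = 0.761043, Gamma_stt = 1.969020, Gamma_tss = -2.073418, Gamma_tst = -2.262055, Gamma_ttt = -0.761043; k1 = (-0.515773, 0.479003, -0.312140, -0.391521)
  k2: at (s, t) = (-0.788290, -0.963562), (ds/dtau, dt/dtau) = (-0.523577, 0.469215); Gamma_sss = 0.910289, Gamma_sst = 0.800497, Gamma_stt = 2.057576, Gamma_tss = -2.038336, Gamma_tst = -2.237287, Gamma_ttt = -0.800497; k2 = (-0.523577, 0.469215, -0.309225, -0.364254)
  k3: at (s, t) = (-0.788485, -0.963807), (ds/dtau, dt/dtau) = (-0.523504, 0.469896); Gamma_sss = 0.910618, Gamma_sst = 0.801100, Gamma_stt = 2.058935, Gamma_tss = -2.037821, Gamma_tst = -2.236925, Gamma_ttt = -0.801100; k3 = (-0.523504, 0.469896, -0.310049, -0.365171)
  k4: at (s, t) = (-0.801571, -0.952042), (ds/dtau, dt/dtau) = (-0.531276, 0.460744); Gamma_sss = 0.932830, Gamma_sst = 0.842002, Gamma_stt = 2.151414, Gamma_tss = -2.004321, Gamma_tst = -2.213552, Gamma_ttt = -0.842002; k4 = (-0.531276, 0.460744, -0.307794, -0.339204)
  Y <- Y + (h/6)(k1 + 2k2 + 2k3 + k4): s = -0.8016, t = -0.9521, ds/dtau = -0.5313, dt/dtau = 0.4608

Answer: s = -0.8016, t = -0.9521, ds/dtau = -0.5313, dt/dtau = 0.4608


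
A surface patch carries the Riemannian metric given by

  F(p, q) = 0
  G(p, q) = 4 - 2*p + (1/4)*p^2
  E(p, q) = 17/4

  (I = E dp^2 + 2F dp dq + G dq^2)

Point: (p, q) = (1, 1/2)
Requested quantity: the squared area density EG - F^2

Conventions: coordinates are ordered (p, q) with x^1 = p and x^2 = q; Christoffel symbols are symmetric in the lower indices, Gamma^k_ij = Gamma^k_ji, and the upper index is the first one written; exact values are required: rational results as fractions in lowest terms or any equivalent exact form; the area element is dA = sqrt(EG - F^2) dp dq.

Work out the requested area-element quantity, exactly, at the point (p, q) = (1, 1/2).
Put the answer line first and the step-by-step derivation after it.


Answer: EG - F^2 = 153/16

E = 17/4, F = 0, G = 9/4; EG - F^2 = 153/16


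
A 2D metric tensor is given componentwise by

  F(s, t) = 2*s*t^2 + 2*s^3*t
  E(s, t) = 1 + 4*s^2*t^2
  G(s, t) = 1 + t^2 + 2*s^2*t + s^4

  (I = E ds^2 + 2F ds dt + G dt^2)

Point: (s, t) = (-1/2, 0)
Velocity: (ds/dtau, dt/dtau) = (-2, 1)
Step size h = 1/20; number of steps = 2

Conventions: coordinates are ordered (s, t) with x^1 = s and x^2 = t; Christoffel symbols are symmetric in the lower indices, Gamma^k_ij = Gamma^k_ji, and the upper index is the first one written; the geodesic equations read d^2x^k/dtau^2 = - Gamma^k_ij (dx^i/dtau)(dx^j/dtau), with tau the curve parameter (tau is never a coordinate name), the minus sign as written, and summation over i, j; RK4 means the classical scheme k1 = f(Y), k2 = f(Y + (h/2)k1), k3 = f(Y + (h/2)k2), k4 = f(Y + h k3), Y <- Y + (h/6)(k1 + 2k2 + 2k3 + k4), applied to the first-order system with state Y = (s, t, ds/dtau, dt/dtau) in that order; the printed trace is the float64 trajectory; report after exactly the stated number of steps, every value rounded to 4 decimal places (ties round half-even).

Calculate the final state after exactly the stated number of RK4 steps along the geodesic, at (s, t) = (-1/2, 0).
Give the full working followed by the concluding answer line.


f(Y) = (ds/dtau, dt/dtau, -Gamma^s_ij Y'^i Y'^j, -Gamma^t_ij Y'^i Y'^j) with the Gammas evaluated at the stage position; h = 0.050000; intermediate values shown to 6 dp
step 0: s = -0.5000, t = 0.0000, ds/dtau = -2.0000, dt/dtau = 1.0000
step 1:
  k1: at (s, t) = (-0.500000, 0.000000), (ds/dtau, dt/dtau) = (-2.000000, 1.000000); Gamma_sss = 0.000000, Gamma_sst = 0.000000, Gamma_stt = 0.000000, Gamma_tss = 0.000000, Gamma_tst = -0.235294, Gamma_ttt = 0.235294; k1 = (-2.000000, 1.000000, 0.000000, -1.176471)
  k2: at (s, t) = (-0.550000, 0.025000), (ds/dtau, dt/dtau) = (-2.000000, 0.970588); Gamma_sss = -0.001241, Gamma_sst = 0.027301, Gamma_stt = -0.024819, Gamma_tss = 0.014779, Gamma_tst = -0.325132, Gamma_ttt = 0.295574; k2 = (-2.000000, 0.970588, 0.134337, -1.599834)
  k3: at (s, t) = (-0.550000, 0.024265), (ds/dtau, dt/dtau) = (-1.996642, 0.960004); Gamma_sss = -0.001170, Gamma_sst = 0.026511, Gamma_stt = -0.024101, Gamma_tss = 0.014319, Gamma_tst = -0.324555, Gamma_ttt = 0.295050; k3 = (-1.996642, 0.960004, 0.128505, -1.573209)
  k4: at (s, t) = (-0.599832, 0.048000), (ds/dtau, dt/dtau) = (-1.993575, 0.921340); Gamma_sss = -0.004726, Gamma_sst = 0.059064, Gamma_stt = -0.049233, Gamma_tss = 0.033472, Gamma_tst = -0.418275, Gamma_ttt = 0.348660; k4 = (-1.993575, 0.921340, 0.277548, -1.965536)
  Y <- Y + (h/6)(k1 + 2k2 + 2k3 + k4): s = -0.5999, t = 0.0482, ds/dtau = -1.9933, dt/dtau = 0.9209
step 2:
  k1: at (s, t) = (-0.599890, 0.048188), (ds/dtau, dt/dtau) = (-1.993306, 0.920933); Gamma_sss = -0.004763, Gamma_sst = 0.059294, Gamma_stt = -0.049420, Gamma_tss = 0.033617, Gamma_tst = -0.418496, Gamma_ttt = 0.348810; k1 = (-1.993306, 0.920933, 0.278530, -1.965866)
  k2: at (s, t) = (-0.649723, 0.071211), (ds/dtau, dt/dtau) = (-1.986343, 0.871786); Gamma_sss = -0.010527, Gamma_sst = 0.096045, Gamma_stt = -0.073912, Gamma_tss = 0.056123, Gamma_tst = -0.512065, Gamma_ttt = 0.394064; k2 = (-1.986343, 0.871786, 0.430343, -2.294380)
  k3: at (s, t) = (-0.649549, 0.069982), (ds/dtau, dt/dtau) = (-1.982548, 0.863573); Gamma_sss = -0.010178, Gamma_sst = 0.094468, Gamma_stt = -0.072718, Gamma_tss = 0.055068, Gamma_tst = -0.511124, Gamma_ttt = 0.393446; k3 = (-1.982548, 0.863573, 0.417706, -2.260028)
  k4: at (s, t) = (-0.699018, 0.091366), (ds/dtau, dt/dtau) = (-1.972421, 0.807931); Gamma_sss = -0.017255, Gamma_sst = 0.132014, Gamma_stt = -0.094428, Gamma_tss = 0.078349, Gamma_tst = -0.599428, Gamma_ttt = 0.428764; k4 = (-1.972421, 0.807931, 0.549517, -2.495163)
  Y <- Y + (h/6)(k1 + 2k2 + 2k3 + k4): s = -0.6991, t = 0.0915, ds/dtau = -1.9723, dt/dtau = 0.8079

Answer: s = -0.6991, t = 0.0915, ds/dtau = -1.9723, dt/dtau = 0.8079


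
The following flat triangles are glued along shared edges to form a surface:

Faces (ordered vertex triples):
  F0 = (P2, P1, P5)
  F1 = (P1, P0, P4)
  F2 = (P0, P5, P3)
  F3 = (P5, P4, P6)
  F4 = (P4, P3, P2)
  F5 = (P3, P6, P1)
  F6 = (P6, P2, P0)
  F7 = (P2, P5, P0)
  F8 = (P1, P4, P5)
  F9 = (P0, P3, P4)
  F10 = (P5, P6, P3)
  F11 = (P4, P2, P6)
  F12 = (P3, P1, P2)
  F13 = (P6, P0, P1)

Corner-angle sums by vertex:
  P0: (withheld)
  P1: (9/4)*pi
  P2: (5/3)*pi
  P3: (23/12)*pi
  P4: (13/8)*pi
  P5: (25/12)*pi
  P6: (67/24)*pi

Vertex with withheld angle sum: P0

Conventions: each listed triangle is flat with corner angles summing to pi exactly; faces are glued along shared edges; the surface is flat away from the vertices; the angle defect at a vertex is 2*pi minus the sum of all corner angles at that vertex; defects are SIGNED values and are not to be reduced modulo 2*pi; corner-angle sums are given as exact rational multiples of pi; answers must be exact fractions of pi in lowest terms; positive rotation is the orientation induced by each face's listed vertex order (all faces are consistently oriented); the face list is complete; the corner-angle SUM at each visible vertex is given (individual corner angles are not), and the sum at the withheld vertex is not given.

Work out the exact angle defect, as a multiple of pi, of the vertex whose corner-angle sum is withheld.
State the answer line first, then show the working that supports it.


Answer: defect(P0) = pi/3

V = 7, E = 21, F = 14; chi = V - E + F = 0
Gauss-Bonnet: total defect = 2*pi*chi = 0; visible defects sum to -pi/3


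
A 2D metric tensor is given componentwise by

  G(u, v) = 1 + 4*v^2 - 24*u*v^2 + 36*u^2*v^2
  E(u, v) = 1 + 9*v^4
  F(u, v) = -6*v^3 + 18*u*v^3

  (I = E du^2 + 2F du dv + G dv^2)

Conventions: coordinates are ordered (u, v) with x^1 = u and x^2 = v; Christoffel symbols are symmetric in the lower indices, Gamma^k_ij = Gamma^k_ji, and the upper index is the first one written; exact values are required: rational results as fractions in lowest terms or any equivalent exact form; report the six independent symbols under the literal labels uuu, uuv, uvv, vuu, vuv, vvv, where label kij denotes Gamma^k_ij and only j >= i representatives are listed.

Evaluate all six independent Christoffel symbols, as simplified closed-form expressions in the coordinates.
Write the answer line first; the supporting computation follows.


Answer: Gamma_uuu = 0, Gamma_uuv = 18*v^3/(36*u^2*v^2 - 24*u*v^2 + 9*v^4 + 4*v^2 + 1), Gamma_uvv = (18*u*v^2 - 6*v^2)/(36*u^2*v^2 - 24*u*v^2 + 9*v^4 + 4*v^2 + 1), Gamma_vuu = 0, Gamma_vuv = (36*u*v^2 - 12*v^2)/(36*u^2*v^2 - 24*u*v^2 + 9*v^4 + 4*v^2 + 1), Gamma_vvv = (36*u^2*v - 24*u*v + 4*v)/(36*u^2*v^2 - 24*u*v^2 + 9*v^4 + 4*v^2 + 1)

E = 1 + 9*v^4; F = -6*v^3 + 18*u*v^3; G = 1 + 4*v^2 - 24*u*v^2 + 36*u^2*v^2
Gamma^k_ij = (1/2) g^{kl} (d_i g_jl + d_j g_il - d_l g_ij), with g^inv = (1/(EG-F^2)) [[G, -F], [-F, E]]
first partials: E_u = 0, E_v = 36*v^3, F_u = 18*v^3, F_v = -18*v^2 + 54*u*v^2, G_u = -24*v^2 + 72*u*v^2, G_v = 8*v - 48*u*v + 72*u^2*v
D = EG - F^2 = 1 + 4*v^2 - 24*u*v^2 + 9*v^4 + 36*u^2*v^2
expanded: Gamma^u_uu = (G E_u - 2F F_u + F E_v)/(2D), Gamma^u_uv = (G E_v - F G_u)/(2D), Gamma^u_vv = (2G F_v - G G_u - F G_v)/(2D), Gamma^v_uu = (2E F_u - E E_v - F E_u)/(2D), Gamma^v_uv = (E G_u - F E_v)/(2D), Gamma^v_vv = (E G_v - 2F F_v + F G_u)/(2D); substitute and cancel common factors


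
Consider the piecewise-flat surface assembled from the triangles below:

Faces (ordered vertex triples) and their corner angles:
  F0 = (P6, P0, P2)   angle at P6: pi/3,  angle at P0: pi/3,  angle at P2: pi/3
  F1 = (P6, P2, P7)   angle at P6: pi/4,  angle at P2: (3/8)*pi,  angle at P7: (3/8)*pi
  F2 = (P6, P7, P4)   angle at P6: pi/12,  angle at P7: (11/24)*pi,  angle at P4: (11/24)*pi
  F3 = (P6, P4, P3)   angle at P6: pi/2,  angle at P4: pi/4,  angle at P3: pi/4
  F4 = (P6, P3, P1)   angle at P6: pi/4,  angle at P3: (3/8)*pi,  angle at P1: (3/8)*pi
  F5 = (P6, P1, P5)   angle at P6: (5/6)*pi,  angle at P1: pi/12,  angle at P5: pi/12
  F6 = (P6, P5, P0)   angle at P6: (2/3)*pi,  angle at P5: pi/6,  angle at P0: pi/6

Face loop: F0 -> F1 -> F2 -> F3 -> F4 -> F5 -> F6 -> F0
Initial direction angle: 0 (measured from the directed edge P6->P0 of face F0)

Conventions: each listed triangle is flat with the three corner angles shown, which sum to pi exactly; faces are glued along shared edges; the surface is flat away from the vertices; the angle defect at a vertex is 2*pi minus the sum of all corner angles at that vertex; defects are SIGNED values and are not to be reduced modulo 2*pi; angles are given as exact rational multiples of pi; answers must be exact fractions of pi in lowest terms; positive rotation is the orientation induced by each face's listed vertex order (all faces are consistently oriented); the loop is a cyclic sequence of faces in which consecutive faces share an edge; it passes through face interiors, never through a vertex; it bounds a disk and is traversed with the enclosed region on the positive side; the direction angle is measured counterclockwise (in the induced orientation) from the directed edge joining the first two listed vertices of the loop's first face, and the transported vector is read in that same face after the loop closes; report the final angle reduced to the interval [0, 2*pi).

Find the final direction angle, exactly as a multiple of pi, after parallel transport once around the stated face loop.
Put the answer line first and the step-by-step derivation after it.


Answer: final direction angle = (13/12)*pi

enclosed vertex P6: corner angles sum to (35/12)*pi, defect = 2*pi - (35/12)*pi = (-11/12)*pi
adding the enclosed defects to the starting angle (mod 2*pi, induced orientation) gives the holonomy
final angle = 0 - (11/12)*pi = (13/12)*pi (mod 2*pi)


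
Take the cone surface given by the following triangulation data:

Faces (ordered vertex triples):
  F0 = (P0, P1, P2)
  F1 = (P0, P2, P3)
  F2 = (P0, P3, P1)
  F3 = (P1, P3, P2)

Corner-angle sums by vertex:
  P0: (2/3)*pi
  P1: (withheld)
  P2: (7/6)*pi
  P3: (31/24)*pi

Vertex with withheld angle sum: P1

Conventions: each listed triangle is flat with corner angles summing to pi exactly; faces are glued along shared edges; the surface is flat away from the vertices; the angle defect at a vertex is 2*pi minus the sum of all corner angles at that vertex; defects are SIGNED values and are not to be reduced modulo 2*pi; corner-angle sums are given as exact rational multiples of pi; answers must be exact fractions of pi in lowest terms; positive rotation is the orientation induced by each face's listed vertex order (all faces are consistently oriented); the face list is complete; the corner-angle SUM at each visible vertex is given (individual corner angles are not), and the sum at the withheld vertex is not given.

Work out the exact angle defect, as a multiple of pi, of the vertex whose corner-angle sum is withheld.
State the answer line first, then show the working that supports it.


Answer: defect(P1) = (9/8)*pi

V = 4, E = 6, F = 4; chi = V - E + F = 2
Gauss-Bonnet: total defect = 2*pi*chi = 4*pi; visible defects sum to (23/8)*pi


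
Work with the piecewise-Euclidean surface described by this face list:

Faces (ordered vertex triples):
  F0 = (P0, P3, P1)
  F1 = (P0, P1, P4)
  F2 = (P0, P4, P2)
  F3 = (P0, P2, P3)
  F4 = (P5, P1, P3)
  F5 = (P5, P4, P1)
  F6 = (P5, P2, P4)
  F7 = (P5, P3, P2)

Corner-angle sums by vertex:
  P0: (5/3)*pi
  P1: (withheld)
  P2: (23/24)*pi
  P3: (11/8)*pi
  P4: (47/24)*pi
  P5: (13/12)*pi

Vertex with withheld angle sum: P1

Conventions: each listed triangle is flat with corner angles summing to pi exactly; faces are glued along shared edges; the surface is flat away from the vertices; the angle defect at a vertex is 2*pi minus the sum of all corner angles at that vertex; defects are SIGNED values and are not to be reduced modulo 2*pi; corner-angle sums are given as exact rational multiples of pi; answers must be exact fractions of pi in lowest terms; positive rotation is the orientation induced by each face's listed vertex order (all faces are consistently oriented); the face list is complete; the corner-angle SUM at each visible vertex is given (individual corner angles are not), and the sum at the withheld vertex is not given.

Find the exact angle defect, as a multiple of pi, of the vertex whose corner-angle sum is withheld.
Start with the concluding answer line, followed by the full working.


Answer: defect(P1) = (25/24)*pi

V = 6, E = 12, F = 8; chi = V - E + F = 2
Gauss-Bonnet: total defect = 2*pi*chi = 4*pi; visible defects sum to (71/24)*pi


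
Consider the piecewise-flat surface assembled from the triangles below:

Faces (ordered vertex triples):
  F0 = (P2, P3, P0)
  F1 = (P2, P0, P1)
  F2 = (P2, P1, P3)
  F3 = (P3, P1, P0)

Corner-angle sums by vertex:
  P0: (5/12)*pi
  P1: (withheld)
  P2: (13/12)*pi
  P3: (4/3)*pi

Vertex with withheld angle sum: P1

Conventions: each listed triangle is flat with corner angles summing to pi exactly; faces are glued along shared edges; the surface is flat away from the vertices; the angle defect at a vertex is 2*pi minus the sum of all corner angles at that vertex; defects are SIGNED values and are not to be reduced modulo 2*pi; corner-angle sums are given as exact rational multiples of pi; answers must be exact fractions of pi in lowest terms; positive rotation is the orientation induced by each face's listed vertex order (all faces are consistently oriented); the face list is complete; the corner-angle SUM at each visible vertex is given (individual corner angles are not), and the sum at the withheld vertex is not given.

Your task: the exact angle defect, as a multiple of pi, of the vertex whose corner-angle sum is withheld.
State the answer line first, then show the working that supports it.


Answer: defect(P1) = (5/6)*pi

V = 4, E = 6, F = 4; chi = V - E + F = 2
Gauss-Bonnet: total defect = 2*pi*chi = 4*pi; visible defects sum to (19/6)*pi


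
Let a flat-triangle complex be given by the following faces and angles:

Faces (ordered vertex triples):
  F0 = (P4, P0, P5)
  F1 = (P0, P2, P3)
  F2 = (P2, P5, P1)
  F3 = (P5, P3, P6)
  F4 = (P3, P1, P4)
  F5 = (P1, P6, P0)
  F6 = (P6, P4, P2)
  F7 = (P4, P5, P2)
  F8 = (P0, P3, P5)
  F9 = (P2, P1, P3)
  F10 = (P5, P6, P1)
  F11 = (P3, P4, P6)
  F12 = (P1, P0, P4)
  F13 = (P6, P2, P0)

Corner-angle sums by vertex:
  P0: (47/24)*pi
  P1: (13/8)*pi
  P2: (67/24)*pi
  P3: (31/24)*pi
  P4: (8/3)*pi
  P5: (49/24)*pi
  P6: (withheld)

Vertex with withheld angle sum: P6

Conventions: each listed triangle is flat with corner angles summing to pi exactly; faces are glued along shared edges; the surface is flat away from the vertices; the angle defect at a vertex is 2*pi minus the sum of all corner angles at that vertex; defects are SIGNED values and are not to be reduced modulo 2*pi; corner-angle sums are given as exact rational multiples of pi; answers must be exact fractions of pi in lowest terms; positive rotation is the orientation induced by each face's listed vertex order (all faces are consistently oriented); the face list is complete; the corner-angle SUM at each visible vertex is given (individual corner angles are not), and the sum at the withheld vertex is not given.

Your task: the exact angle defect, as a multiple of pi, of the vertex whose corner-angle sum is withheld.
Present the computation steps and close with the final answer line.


V = 7, E = 21, F = 14; chi = V - E + F = 0
Gauss-Bonnet: total defect = 2*pi*chi = 0; visible defects sum to (-3/8)*pi

Answer: defect(P6) = (3/8)*pi


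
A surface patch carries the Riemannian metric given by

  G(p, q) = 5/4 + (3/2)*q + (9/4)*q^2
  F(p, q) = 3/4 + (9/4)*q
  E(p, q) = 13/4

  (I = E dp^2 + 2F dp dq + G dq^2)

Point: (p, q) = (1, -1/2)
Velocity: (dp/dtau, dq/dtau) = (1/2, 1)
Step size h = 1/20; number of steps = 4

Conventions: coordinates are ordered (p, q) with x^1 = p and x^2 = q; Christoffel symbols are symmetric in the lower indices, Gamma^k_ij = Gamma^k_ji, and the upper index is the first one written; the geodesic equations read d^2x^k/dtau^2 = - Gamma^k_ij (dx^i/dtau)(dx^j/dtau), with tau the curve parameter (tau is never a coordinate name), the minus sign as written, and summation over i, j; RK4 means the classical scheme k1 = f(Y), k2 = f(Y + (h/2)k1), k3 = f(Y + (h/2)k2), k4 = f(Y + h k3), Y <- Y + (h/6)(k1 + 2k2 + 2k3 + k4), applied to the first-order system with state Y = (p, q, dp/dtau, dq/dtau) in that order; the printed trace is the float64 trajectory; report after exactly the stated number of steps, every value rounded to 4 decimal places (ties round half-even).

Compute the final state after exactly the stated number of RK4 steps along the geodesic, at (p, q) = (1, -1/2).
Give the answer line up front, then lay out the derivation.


Answer: p = 1.0861, q = -0.2986, dp/dtau = 0.3604, dq/dtau = 1.0091

f(Y) = (dp/dtau, dq/dtau, -Gamma^p_ij Y'^i Y'^j, -Gamma^q_ij Y'^i Y'^j) with the Gammas evaluated at the stage position; h = 0.050000; intermediate values shown to 6 dp
step 0: p = 1.0000, q = -0.5000, dp/dtau = 0.5000, dq/dtau = 1.0000
step 1:
  k1: at (p, q) = (1.000000, -0.500000), (dp/dtau, dq/dtau) = (0.500000, 1.000000); Gamma_ppp = 0.000000, Gamma_ppq = 0.000000, Gamma_pqq = 0.679245, Gamma_qpp = 0.000000, Gamma_qpq = 0.000000, Gamma_qqq = -0.113208; k1 = (0.500000, 1.000000, -0.679245, 0.113208)
  k2: at (p, q) = (1.012500, -0.475000), (dp/dtau, dq/dtau) = (0.483019, 1.002830); Gamma_ppp = 0.000000, Gamma_ppq = 0.000000, Gamma_pqq = 0.682820, Gamma_qpp = 0.000000, Gamma_qpq = 0.000000, Gamma_qqq = -0.096733; k2 = (0.483019, 1.002830, -0.686691, 0.097281)
  k3: at (p, q) = (1.012075, -0.474929), (dp/dtau, dq/dtau) = (0.482833, 1.002432); Gamma_ppp = 0.000000, Gamma_ppq = 0.000000, Gamma_pqq = 0.682830, Gamma_qpp = 0.000000, Gamma_qpq = 0.000000, Gamma_qqq = -0.096686; k3 = (0.482833, 1.002432, -0.686155, 0.097157)
  k4: at (p, q) = (1.024142, -0.449878), (dp/dtau, dq/dtau) = (0.465692, 1.004858); Gamma_ppp = 0.000000, Gamma_ppq = 0.000000, Gamma_pqq = 0.685858, Gamma_qpp = 0.000000, Gamma_qpq = 0.000000, Gamma_qqq = -0.079933; k4 = (0.465692, 1.004858, -0.692538, 0.080712)
  Y <- Y + (h/6)(k1 + 2k2 + 2k3 + k4): p = 1.0241, q = -0.4499, dp/dtau = 0.4657, dq/dtau = 1.0049
step 2:
  k1: at (p, q) = (1.024145, -0.449872), (dp/dtau, dq/dtau) = (0.465688, 1.004857); Gamma_ppp = 0.000000, Gamma_ppq = 0.000000, Gamma_pqq = 0.685859, Gamma_qpp = 0.000000, Gamma_qpq = 0.000000, Gamma_qqq = -0.079929; k1 = (0.465688, 1.004857, -0.692537, 0.080707)
  k2: at (p, q) = (1.035787, -0.424750), (dp/dtau, dq/dtau) = (0.448374, 1.006874); Gamma_ppp = 0.000000, Gamma_ppq = 0.000000, Gamma_pqq = 0.688325, Gamma_qpp = 0.000000, Gamma_qpq = 0.000000, Gamma_qqq = -0.062925; k2 = (0.448374, 1.006874, -0.697821, 0.063793)
  k3: at (p, q) = (1.035354, -0.424700), (dp/dtau, dq/dtau) = (0.448242, 1.006451); Gamma_ppp = 0.000000, Gamma_ppq = 0.000000, Gamma_pqq = 0.688330, Gamma_qpp = 0.000000, Gamma_qpq = 0.000000, Gamma_qqq = -0.062890; k3 = (0.448242, 1.006451, -0.697240, 0.063704)
  k4: at (p, q) = (1.046557, -0.399549), (dp/dtau, dq/dtau) = (0.430826, 1.008042); Gamma_ppp = 0.000000, Gamma_ppq = 0.000000, Gamma_pqq = 0.690213, Gamma_qpp = 0.000000, Gamma_qpq = 0.000000, Gamma_qqq = -0.045703; k4 = (0.430826, 1.008042, -0.701358, 0.046441)
  Y <- Y + (h/6)(k1 + 2k2 + 2k3 + k4): p = 1.0466, q = -0.3995, dp/dtau = 0.4308, dq/dtau = 1.0080
step 3:
  k1: at (p, q) = (1.046560, -0.399542), (dp/dtau, dq/dtau) = (0.430821, 1.008041); Gamma_ppp = 0.000000, Gamma_ppq = 0.000000, Gamma_pqq = 0.690213, Gamma_qpp = 0.000000, Gamma_qpq = 0.000000, Gamma_qqq = -0.045698; k1 = (0.430821, 1.008041, -0.701358, 0.046436)
  k2: at (p, q) = (1.057330, -0.374341), (dp/dtau, dq/dtau) = (0.413287, 1.009202); Gamma_ppp = 0.000000, Gamma_ppq = 0.000000, Gamma_pqq = 0.691503, Gamma_qpp = 0.000000, Gamma_qpq = 0.000000, Gamma_qqq = -0.028357; k2 = (0.413287, 1.009202, -0.704288, 0.028881)
  k3: at (p, q) = (1.056892, -0.374312), (dp/dtau, dq/dtau) = (0.413214, 1.008763); Gamma_ppp = 0.000000, Gamma_ppq = 0.000000, Gamma_pqq = 0.691504, Gamma_qpp = 0.000000, Gamma_qpq = 0.000000, Gamma_qqq = -0.028337; k3 = (0.413214, 1.008763, -0.703676, 0.028836)
  k4: at (p, q) = (1.067220, -0.349104), (dp/dtau, dq/dtau) = (0.395637, 1.009483); Gamma_ppp = 0.000000, Gamma_ppq = 0.000000, Gamma_pqq = 0.692189, Gamma_qpp = 0.000000, Gamma_qpq = 0.000000, Gamma_qqq = -0.010916; k4 = (0.395637, 1.009483, -0.705379, 0.011124)
  Y <- Y + (h/6)(k1 + 2k2 + 2k3 + k4): p = 1.0672, q = -0.3491, dp/dtau = 0.3956, dq/dtau = 1.0095
step 4:
  k1: at (p, q) = (1.067222, -0.349097), (dp/dtau, dq/dtau) = (0.395632, 1.009483); Gamma_ppp = 0.000000, Gamma_ppq = 0.000000, Gamma_pqq = 0.692189, Gamma_qpp = 0.000000, Gamma_qpq = 0.000000, Gamma_qqq = -0.010911; k1 = (0.395632, 1.009483, -0.705379, 0.011119)
  k2: at (p, q) = (1.077112, -0.323860), (dp/dtau, dq/dtau) = (0.377998, 1.009761); Gamma_ppp = 0.000000, Gamma_ppq = 0.000000, Gamma_pqq = 0.692265, Gamma_qpp = 0.000000, Gamma_qpq = 0.000000, Gamma_qqq = 0.006558; k2 = (0.377998, 1.009761, -0.705845, -0.006687)
  k3: at (p, q) = (1.076672, -0.323853), (dp/dtau, dq/dtau) = (0.377986, 1.009316); Gamma_ppp = 0.000000, Gamma_ppq = 0.000000, Gamma_pqq = 0.692265, Gamma_qpp = 0.000000, Gamma_qpq = 0.000000, Gamma_qqq = 0.006563; k3 = (0.377986, 1.009316, -0.705222, -0.006686)
  k4: at (p, q) = (1.086121, -0.298631), (dp/dtau, dq/dtau) = (0.360371, 1.009148); Gamma_ppp = 0.000000, Gamma_ppq = 0.000000, Gamma_pqq = 0.691731, Gamma_qpp = 0.000000, Gamma_qpq = 0.000000, Gamma_qqq = 0.024005; k4 = (0.360371, 1.009148, -0.704445, -0.024446)
  Y <- Y + (h/6)(k1 + 2k2 + 2k3 + k4): p = 1.0861, q = -0.2986, dp/dtau = 0.3604, dq/dtau = 1.0091
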